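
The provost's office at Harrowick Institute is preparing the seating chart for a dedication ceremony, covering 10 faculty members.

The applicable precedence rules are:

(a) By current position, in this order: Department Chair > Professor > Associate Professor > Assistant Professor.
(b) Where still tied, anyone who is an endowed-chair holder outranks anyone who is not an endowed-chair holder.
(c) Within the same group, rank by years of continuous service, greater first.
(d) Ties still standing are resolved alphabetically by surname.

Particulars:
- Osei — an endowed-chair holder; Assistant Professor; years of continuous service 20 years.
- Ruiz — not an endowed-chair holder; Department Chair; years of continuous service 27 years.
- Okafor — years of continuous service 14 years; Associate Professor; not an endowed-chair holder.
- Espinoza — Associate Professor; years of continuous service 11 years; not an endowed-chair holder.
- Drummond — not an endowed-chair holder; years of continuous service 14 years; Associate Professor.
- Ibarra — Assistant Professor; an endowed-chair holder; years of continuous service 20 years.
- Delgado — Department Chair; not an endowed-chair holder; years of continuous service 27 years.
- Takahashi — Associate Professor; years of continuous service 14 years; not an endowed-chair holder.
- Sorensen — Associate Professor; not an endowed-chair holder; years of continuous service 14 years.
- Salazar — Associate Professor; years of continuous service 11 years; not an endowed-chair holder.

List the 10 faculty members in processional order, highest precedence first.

Delgado, Ruiz, Drummond, Okafor, Sorensen, Takahashi, Espinoza, Salazar, Ibarra, Osei

By current position: Delgado and Ruiz (Department Chair); then Drummond, Okafor, Sorensen, Takahashi, Espinoza and Salazar (Associate Professor); then Ibarra and Osei (Assistant Professor).
Delgado and Ruiz are each not an endowed-chair holder, so the next rule applies.
Delgado and Ruiz both have years of continuous service 27 years, so the next rule applies.
Among Delgado and Ruiz, alphabetically by surname: Delgado before Ruiz.
Drummond, Okafor, Sorensen, Takahashi, Espinoza and Salazar are each not an endowed-chair holder, so the next rule applies.
Among Drummond, Okafor, Sorensen, Takahashi, Espinoza and Salazar, by years of continuous service (higher first): Drummond, Okafor, Sorensen and Takahashi (14 years) before Espinoza and Salazar (11 years).
Among Drummond, Okafor, Sorensen and Takahashi, alphabetically by surname: Drummond before Okafor before Sorensen before Takahashi.
Among Espinoza and Salazar, alphabetically by surname: Espinoza before Salazar.
Ibarra and Osei are each an endowed-chair holder, so the next rule applies.
Ibarra and Osei both have years of continuous service 20 years, so the next rule applies.
Among Ibarra and Osei, alphabetically by surname: Ibarra before Osei.
Full order: Delgado, Ruiz, Drummond, Okafor, Sorensen, Takahashi, Espinoza, Salazar, Ibarra, Osei.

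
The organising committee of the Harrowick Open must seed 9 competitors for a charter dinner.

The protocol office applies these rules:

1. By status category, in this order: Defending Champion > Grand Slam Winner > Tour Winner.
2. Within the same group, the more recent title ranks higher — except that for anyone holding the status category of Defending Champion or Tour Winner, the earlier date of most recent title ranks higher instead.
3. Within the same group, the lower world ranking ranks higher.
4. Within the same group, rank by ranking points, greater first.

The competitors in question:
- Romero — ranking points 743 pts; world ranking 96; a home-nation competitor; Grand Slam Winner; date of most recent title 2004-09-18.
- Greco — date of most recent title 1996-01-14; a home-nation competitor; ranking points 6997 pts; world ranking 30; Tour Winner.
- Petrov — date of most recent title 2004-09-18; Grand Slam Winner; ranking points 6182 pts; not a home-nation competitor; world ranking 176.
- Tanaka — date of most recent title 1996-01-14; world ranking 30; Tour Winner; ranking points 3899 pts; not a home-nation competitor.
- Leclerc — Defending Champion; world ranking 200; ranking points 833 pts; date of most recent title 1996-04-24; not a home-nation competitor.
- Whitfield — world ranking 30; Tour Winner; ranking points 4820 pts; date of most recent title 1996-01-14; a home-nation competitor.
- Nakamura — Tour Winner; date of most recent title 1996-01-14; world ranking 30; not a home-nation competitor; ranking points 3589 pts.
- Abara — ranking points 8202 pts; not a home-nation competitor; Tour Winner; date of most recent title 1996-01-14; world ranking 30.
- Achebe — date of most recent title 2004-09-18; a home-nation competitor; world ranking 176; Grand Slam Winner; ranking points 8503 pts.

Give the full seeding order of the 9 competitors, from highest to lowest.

By status category: Leclerc (Defending Champion); then Romero, Achebe and Petrov (Grand Slam Winner); then Abara, Greco, Whitfield, Tanaka and Nakamura (Tour Winner).
Romero, Achebe and Petrov all have date of most recent title 2004-09-18, so the next rule applies.
Among Romero, Achebe and Petrov, by world ranking (lower first): Romero (96) before Achebe and Petrov (176).
Among Achebe and Petrov, by ranking points (higher first): Achebe (8503 pts) before Petrov (6182 pts).
Abara, Greco, Whitfield, Tanaka and Nakamura all have date of most recent title 1996-01-14, so the next rule applies.
Abara, Greco, Whitfield, Tanaka and Nakamura all have world ranking 30, so the next rule applies.
Among Abara, Greco, Whitfield, Tanaka and Nakamura, by ranking points (higher first): Abara (8202 pts) before Greco (6997 pts) before Whitfield (4820 pts) before Tanaka (3899 pts) before Nakamura (3589 pts).
Full order: Leclerc, Romero, Achebe, Petrov, Abara, Greco, Whitfield, Tanaka, Nakamura.

Leclerc, Romero, Achebe, Petrov, Abara, Greco, Whitfield, Tanaka, Nakamura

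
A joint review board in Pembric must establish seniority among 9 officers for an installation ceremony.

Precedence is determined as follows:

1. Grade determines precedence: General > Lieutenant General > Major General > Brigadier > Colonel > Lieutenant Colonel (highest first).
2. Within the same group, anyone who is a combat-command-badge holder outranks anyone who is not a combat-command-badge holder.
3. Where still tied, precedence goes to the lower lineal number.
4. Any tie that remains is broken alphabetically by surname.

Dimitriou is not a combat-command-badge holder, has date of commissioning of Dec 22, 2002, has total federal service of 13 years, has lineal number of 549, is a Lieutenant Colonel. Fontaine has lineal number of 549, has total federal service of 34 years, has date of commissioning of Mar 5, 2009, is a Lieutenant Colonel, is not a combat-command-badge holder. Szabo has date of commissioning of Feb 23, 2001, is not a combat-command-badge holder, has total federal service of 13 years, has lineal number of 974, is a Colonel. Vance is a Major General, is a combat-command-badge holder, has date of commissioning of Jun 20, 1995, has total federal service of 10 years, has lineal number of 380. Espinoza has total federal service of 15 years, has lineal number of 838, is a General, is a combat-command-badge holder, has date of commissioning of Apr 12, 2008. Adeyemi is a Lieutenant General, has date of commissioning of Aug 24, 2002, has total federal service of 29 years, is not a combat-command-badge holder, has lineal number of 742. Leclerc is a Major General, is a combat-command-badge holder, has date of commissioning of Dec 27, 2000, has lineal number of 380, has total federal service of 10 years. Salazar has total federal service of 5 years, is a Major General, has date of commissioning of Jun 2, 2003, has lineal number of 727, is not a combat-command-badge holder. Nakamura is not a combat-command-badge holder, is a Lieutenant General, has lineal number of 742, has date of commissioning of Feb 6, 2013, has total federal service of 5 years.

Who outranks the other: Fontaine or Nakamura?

Nakamura

By grade: Espinoza (General); then Adeyemi and Nakamura (Lieutenant General); then Leclerc, Vance and Salazar (Major General); then Szabo (Colonel); then Dimitriou and Fontaine (Lieutenant Colonel).
Adeyemi and Nakamura are each not a combat-command-badge holder, so the next rule applies.
Adeyemi and Nakamura both have lineal number 742, so the next rule applies.
Among Adeyemi and Nakamura, alphabetically by surname: Adeyemi before Nakamura.
Among Leclerc, Vance and Salazar, a combat-command-badge holder before not a combat-command-badge holder: Leclerc and Vance (a combat-command-badge holder) before Salazar (not a combat-command-badge holder).
Leclerc and Vance both have lineal number 380, so the next rule applies.
Among Leclerc and Vance, alphabetically by surname: Leclerc before Vance.
Dimitriou and Fontaine are each not a combat-command-badge holder, so the next rule applies.
Dimitriou and Fontaine both have lineal number 549, so the next rule applies.
Among Dimitriou and Fontaine, alphabetically by surname: Dimitriou before Fontaine.
So Nakamura takes precedence.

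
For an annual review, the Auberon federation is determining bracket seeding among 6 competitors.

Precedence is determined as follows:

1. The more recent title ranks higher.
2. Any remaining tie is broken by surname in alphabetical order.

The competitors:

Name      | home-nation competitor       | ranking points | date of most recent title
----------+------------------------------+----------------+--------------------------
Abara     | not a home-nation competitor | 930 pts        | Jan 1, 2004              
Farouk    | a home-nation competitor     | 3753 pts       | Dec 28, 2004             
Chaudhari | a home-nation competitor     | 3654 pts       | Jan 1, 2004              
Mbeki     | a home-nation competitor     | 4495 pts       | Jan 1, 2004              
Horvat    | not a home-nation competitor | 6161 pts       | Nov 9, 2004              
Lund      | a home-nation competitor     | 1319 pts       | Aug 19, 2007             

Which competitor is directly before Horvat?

Farouk

By date of most recent title (later first): Lund (Aug 19, 2007); then Farouk (Dec 28, 2004); then Horvat (Nov 9, 2004); then Abara, Chaudhari and Mbeki (each Jan 1, 2004).
Among Abara, Chaudhari and Mbeki, alphabetically by surname: Abara before Chaudhari before Mbeki.
Order: Lund, Farouk, Horvat, Abara, Chaudhari, Mbeki.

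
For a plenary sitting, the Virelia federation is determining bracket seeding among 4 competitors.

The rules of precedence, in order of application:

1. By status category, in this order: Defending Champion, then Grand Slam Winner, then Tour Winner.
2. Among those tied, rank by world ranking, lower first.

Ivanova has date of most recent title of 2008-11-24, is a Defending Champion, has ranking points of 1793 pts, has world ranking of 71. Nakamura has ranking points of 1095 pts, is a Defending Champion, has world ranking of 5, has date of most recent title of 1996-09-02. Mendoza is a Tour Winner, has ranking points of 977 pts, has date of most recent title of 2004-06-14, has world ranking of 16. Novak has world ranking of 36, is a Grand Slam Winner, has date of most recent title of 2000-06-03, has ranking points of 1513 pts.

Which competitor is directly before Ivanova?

By status category: Nakamura and Ivanova (Defending Champion); then Novak (Grand Slam Winner); then Mendoza (Tour Winner).
Among Nakamura and Ivanova, by world ranking (lower first): Nakamura (5) before Ivanova (71).
Order: Nakamura, Ivanova, Novak, Mendoza.

Nakamura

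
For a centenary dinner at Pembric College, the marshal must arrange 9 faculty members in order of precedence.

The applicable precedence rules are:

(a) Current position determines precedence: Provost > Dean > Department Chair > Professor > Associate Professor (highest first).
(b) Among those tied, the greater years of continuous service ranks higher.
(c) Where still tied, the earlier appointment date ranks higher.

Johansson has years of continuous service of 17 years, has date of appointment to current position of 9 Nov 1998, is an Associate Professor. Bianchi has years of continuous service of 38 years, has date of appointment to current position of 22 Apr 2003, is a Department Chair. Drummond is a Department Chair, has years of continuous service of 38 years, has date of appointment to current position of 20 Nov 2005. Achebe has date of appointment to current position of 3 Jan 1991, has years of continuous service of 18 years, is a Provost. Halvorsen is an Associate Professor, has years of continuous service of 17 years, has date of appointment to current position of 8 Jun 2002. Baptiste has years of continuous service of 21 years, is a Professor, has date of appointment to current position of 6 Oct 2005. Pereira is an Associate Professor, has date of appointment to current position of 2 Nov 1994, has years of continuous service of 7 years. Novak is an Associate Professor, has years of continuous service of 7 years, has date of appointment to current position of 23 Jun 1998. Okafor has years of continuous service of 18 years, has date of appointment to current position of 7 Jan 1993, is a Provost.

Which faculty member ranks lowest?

Novak

By current position: Achebe and Okafor (Provost); then Bianchi and Drummond (Department Chair); then Baptiste (Professor); then Johansson, Halvorsen, Pereira and Novak (Associate Professor).
Achebe and Okafor both have years of continuous service 18 years, so the next rule applies.
Among Achebe and Okafor, by date of appointment to current position (earlier first): Achebe (3 Jan 1991) before Okafor (7 Jan 1993).
Bianchi and Drummond both have years of continuous service 38 years, so the next rule applies.
Among Bianchi and Drummond, by date of appointment to current position (earlier first): Bianchi (22 Apr 2003) before Drummond (20 Nov 2005).
Among Johansson, Halvorsen, Pereira and Novak, by years of continuous service (higher first): Johansson and Halvorsen (17 years) before Pereira and Novak (7 years).
Among Johansson and Halvorsen, by date of appointment to current position (earlier first): Johansson (9 Nov 1998) before Halvorsen (8 Jun 2002).
Among Pereira and Novak, by date of appointment to current position (earlier first): Pereira (2 Nov 1994) before Novak (23 Jun 1998).
Order: Achebe, Okafor, Bianchi, Drummond, Baptiste, Johansson, Halvorsen, Pereira, Novak.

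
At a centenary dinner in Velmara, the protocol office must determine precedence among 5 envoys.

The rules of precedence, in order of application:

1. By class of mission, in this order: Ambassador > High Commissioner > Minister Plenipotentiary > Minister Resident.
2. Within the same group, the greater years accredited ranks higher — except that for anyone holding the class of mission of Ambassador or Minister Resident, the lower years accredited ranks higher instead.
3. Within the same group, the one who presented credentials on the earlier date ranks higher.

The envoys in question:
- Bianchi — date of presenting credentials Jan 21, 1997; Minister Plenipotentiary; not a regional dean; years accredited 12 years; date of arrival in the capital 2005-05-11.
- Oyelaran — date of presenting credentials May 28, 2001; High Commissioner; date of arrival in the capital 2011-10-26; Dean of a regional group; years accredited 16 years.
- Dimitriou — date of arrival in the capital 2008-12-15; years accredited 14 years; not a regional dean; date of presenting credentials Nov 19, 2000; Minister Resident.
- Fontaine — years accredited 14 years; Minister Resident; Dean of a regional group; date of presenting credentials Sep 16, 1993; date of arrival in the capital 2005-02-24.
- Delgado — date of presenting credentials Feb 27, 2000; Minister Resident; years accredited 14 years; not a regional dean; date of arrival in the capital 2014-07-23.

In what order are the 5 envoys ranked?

By class of mission: Oyelaran (High Commissioner); then Bianchi (Minister Plenipotentiary); then Fontaine, Delgado and Dimitriou (Minister Resident).
Fontaine, Delgado and Dimitriou all have years accredited 14 years, so the next rule applies.
Among Fontaine, Delgado and Dimitriou, by date of presenting credentials (earlier first): Fontaine (Sep 16, 1993) before Delgado (Feb 27, 2000) before Dimitriou (Nov 19, 2000).
Full order: Oyelaran, Bianchi, Fontaine, Delgado, Dimitriou.

Oyelaran, Bianchi, Fontaine, Delgado, Dimitriou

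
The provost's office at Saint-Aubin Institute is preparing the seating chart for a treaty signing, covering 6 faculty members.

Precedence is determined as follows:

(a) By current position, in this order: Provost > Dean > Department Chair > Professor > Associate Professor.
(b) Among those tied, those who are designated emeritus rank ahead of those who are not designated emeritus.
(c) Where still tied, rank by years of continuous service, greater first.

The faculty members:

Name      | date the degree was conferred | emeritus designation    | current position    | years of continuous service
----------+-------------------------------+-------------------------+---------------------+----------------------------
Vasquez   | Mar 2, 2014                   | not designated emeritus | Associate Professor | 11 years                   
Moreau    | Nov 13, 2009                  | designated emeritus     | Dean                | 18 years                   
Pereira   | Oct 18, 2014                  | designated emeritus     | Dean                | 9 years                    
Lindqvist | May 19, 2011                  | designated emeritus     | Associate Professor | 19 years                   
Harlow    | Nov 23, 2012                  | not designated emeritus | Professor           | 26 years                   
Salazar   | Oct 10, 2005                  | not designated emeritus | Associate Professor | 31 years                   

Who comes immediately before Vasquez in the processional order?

Salazar

By current position: Moreau and Pereira (Dean); then Harlow (Professor); then Lindqvist, Salazar and Vasquez (Associate Professor).
Moreau and Pereira are each designated emeritus, so the next rule applies.
Among Moreau and Pereira, by years of continuous service (higher first): Moreau (18 years) before Pereira (9 years).
Among Lindqvist, Salazar and Vasquez, designated emeritus before not designated emeritus: Lindqvist (designated emeritus) before Salazar and Vasquez (not designated emeritus).
Among Salazar and Vasquez, by years of continuous service (higher first): Salazar (31 years) before Vasquez (11 years).
Order: Moreau, Pereira, Harlow, Lindqvist, Salazar, Vasquez.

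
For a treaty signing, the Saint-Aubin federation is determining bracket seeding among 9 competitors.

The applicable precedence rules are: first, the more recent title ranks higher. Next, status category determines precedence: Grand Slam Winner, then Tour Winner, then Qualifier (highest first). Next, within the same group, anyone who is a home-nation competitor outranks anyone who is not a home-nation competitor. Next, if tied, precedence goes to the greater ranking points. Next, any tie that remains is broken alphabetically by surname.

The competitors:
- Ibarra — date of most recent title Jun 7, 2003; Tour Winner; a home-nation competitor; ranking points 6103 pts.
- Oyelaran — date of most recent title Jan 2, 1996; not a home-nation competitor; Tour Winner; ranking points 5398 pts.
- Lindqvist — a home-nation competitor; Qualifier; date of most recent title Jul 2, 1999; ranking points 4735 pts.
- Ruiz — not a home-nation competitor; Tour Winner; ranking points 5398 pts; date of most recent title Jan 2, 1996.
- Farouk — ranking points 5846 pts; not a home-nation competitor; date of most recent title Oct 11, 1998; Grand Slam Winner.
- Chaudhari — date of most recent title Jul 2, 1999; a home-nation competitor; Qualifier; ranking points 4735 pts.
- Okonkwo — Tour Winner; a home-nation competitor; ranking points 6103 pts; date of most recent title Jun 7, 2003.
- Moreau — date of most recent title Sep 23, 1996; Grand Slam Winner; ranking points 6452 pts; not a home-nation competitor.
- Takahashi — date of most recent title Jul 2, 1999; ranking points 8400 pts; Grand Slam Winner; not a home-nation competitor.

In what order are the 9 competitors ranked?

By date of most recent title (later first): Ibarra and Okonkwo (both Jun 7, 2003); then Takahashi, Chaudhari and Lindqvist (each Jul 2, 1999); then Farouk (Oct 11, 1998); then Moreau (Sep 23, 1996); then Oyelaran and Ruiz (both Jan 2, 1996).
Ibarra and Okonkwo are each Tour Winner, so the next rule applies.
Ibarra and Okonkwo are each a home-nation competitor, so the next rule applies.
Ibarra and Okonkwo both have ranking points 6103 pts, so the next rule applies.
Among Ibarra and Okonkwo, alphabetically by surname: Ibarra before Okonkwo.
Among Takahashi, Chaudhari and Lindqvist, by status category: Takahashi (Grand Slam Winner) before Chaudhari and Lindqvist (Qualifier).
Chaudhari and Lindqvist are each a home-nation competitor, so the next rule applies.
Chaudhari and Lindqvist both have ranking points 4735 pts, so the next rule applies.
Among Chaudhari and Lindqvist, alphabetically by surname: Chaudhari before Lindqvist.
Oyelaran and Ruiz are each Tour Winner, so the next rule applies.
Oyelaran and Ruiz are each not a home-nation competitor, so the next rule applies.
Oyelaran and Ruiz both have ranking points 5398 pts, so the next rule applies.
Among Oyelaran and Ruiz, alphabetically by surname: Oyelaran before Ruiz.
Full order: Ibarra, Okonkwo, Takahashi, Chaudhari, Lindqvist, Farouk, Moreau, Oyelaran, Ruiz.

Ibarra, Okonkwo, Takahashi, Chaudhari, Lindqvist, Farouk, Moreau, Oyelaran, Ruiz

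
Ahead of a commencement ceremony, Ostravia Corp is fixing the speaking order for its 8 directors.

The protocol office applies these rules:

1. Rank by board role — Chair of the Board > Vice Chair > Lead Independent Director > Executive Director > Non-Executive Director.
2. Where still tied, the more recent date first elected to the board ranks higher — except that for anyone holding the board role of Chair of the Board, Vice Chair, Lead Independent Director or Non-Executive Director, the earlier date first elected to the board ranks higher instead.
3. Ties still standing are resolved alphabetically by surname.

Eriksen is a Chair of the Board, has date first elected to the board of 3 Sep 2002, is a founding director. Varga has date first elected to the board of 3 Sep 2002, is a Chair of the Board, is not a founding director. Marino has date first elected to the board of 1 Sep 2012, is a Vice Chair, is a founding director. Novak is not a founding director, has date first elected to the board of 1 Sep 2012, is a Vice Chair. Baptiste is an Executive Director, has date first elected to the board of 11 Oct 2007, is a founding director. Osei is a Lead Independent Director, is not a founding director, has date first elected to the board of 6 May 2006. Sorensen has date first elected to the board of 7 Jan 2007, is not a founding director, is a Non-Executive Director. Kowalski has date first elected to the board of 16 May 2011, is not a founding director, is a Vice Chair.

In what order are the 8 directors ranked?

Eriksen, Varga, Kowalski, Marino, Novak, Osei, Baptiste, Sorensen

By board role: Eriksen and Varga (Chair of the Board); then Kowalski, Marino and Novak (Vice Chair); then Osei (Lead Independent Director); then Baptiste (Executive Director); then Sorensen (Non-Executive Director).
Eriksen and Varga both have date first elected to the board 3 Sep 2002, so the next rule applies.
Among Eriksen and Varga, alphabetically by surname: Eriksen before Varga.
Among Kowalski, Marino and Novak, by date first elected to the board (earlier first) (reversed rule for this group): Kowalski (16 May 2011) before Marino and Novak (1 Sep 2012).
Among Marino and Novak, alphabetically by surname: Marino before Novak.
Full order: Eriksen, Varga, Kowalski, Marino, Novak, Osei, Baptiste, Sorensen.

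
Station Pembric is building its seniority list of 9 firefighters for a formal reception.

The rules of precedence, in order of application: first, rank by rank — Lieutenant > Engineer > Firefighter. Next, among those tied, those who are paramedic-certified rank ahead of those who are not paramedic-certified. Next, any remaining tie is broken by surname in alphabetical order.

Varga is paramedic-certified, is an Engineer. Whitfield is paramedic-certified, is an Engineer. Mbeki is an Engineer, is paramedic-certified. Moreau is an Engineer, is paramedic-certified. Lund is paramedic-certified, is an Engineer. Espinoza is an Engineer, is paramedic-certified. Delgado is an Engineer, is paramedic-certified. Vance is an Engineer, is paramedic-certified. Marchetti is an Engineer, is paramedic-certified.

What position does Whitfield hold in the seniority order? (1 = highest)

9

By rank: Delgado, Espinoza, Lund, Marchetti, Mbeki, Moreau, Vance, Varga and Whitfield (Engineer).
Delgado, Espinoza, Lund, Marchetti, Mbeki, Moreau, Vance, Varga and Whitfield are each paramedic-certified, so the next rule applies.
Among Delgado, Espinoza, Lund, Marchetti, Mbeki, Moreau, Vance, Varga and Whitfield, alphabetically by surname: Delgado before Espinoza before Lund before Marchetti before Mbeki before Moreau before Vance before Varga before Whitfield.
Order: Delgado, Espinoza, Lund, Marchetti, Mbeki, Moreau, Vance, Varga, Whitfield. So position 9.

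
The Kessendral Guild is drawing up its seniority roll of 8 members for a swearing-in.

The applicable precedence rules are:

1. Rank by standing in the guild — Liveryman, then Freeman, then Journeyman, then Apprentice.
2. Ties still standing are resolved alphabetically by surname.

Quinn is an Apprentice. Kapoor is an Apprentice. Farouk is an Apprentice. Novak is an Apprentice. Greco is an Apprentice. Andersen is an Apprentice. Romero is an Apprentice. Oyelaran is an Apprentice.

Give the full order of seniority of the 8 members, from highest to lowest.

Andersen, Farouk, Greco, Kapoor, Novak, Oyelaran, Quinn, Romero

By standing in the guild: Andersen, Farouk, Greco, Kapoor, Novak, Oyelaran, Quinn and Romero (Apprentice).
Among Andersen, Farouk, Greco, Kapoor, Novak, Oyelaran, Quinn and Romero, alphabetically by surname: Andersen before Farouk before Greco before Kapoor before Novak before Oyelaran before Quinn before Romero.
Full order: Andersen, Farouk, Greco, Kapoor, Novak, Oyelaran, Quinn, Romero.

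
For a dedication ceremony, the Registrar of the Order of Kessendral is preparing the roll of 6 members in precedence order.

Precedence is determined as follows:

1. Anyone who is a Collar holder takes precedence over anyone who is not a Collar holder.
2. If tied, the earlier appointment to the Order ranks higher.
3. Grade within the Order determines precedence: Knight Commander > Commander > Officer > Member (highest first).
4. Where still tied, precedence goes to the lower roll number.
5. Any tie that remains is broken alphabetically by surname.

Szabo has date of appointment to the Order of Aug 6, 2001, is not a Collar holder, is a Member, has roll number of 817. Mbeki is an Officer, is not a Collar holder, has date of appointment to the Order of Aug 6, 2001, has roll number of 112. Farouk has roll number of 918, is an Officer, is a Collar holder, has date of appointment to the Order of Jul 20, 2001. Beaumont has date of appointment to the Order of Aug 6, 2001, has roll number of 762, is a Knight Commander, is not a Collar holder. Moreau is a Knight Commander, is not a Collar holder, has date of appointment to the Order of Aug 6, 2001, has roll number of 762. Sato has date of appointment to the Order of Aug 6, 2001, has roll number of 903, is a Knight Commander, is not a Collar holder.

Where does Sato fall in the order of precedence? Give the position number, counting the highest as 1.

By the first rule: Farouk (a Collar holder); then Beaumont, Moreau, Sato, Mbeki and Szabo (each not a Collar holder).
Beaumont, Moreau, Sato, Mbeki and Szabo all have date of appointment to the Order Aug 6, 2001, so the next rule applies.
Among Beaumont, Moreau, Sato, Mbeki and Szabo, by grade within the Order: Beaumont, Moreau and Sato (Knight Commander) before Mbeki (Officer) before Szabo (Member).
Among Beaumont, Moreau and Sato, by roll number (lower first): Beaumont and Moreau (762) before Sato (903).
Among Beaumont and Moreau, alphabetically by surname: Beaumont before Moreau.
Order: Farouk, Beaumont, Moreau, Sato, Mbeki, Szabo. So position 4.

4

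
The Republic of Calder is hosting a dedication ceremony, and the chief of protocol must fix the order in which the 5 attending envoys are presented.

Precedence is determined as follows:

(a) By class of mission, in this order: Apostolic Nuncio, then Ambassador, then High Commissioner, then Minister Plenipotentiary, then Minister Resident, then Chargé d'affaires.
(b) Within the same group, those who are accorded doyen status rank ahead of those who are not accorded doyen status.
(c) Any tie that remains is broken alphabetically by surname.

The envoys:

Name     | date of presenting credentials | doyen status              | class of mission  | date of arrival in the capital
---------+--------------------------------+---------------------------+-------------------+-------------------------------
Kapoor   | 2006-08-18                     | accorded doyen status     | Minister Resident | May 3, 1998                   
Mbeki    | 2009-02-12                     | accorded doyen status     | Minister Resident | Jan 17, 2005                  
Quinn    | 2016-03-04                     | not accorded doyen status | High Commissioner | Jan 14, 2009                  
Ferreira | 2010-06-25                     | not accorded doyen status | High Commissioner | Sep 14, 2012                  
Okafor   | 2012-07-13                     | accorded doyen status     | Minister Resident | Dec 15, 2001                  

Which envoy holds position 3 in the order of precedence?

Kapoor

By class of mission: Ferreira and Quinn (High Commissioner); then Kapoor, Mbeki and Okafor (Minister Resident).
Ferreira and Quinn are each not accorded doyen status, so the next rule applies.
Among Ferreira and Quinn, alphabetically by surname: Ferreira before Quinn.
Kapoor, Mbeki and Okafor are each accorded doyen status, so the next rule applies.
Among Kapoor, Mbeki and Okafor, alphabetically by surname: Kapoor before Mbeki before Okafor.
Order: Ferreira, Quinn, Kapoor, Mbeki, Okafor.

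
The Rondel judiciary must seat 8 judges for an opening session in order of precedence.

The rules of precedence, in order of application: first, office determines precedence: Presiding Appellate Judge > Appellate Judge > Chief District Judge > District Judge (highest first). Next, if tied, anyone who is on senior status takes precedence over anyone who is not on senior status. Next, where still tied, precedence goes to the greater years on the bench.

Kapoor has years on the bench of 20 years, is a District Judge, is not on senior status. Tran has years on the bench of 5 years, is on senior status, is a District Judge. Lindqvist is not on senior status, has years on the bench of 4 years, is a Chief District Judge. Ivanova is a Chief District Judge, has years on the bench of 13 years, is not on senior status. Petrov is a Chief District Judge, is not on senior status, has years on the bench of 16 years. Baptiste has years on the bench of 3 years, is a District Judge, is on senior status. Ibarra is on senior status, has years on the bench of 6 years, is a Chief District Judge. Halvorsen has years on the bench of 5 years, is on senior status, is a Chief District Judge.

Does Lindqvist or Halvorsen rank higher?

By office: Ibarra, Halvorsen, Petrov, Ivanova and Lindqvist (Chief District Judge); then Tran, Baptiste and Kapoor (District Judge).
Among Ibarra, Halvorsen, Petrov, Ivanova and Lindqvist, on senior status before not on senior status: Ibarra and Halvorsen (on senior status) before Petrov, Ivanova and Lindqvist (not on senior status).
Among Ibarra and Halvorsen, by years on the bench (higher first): Ibarra (6 years) before Halvorsen (5 years).
Among Petrov, Ivanova and Lindqvist, by years on the bench (higher first): Petrov (16 years) before Ivanova (13 years) before Lindqvist (4 years).
Among Tran, Baptiste and Kapoor, on senior status before not on senior status: Tran and Baptiste (on senior status) before Kapoor (not on senior status).
Among Tran and Baptiste, by years on the bench (higher first): Tran (5 years) before Baptiste (3 years).
So Halvorsen takes precedence.

Halvorsen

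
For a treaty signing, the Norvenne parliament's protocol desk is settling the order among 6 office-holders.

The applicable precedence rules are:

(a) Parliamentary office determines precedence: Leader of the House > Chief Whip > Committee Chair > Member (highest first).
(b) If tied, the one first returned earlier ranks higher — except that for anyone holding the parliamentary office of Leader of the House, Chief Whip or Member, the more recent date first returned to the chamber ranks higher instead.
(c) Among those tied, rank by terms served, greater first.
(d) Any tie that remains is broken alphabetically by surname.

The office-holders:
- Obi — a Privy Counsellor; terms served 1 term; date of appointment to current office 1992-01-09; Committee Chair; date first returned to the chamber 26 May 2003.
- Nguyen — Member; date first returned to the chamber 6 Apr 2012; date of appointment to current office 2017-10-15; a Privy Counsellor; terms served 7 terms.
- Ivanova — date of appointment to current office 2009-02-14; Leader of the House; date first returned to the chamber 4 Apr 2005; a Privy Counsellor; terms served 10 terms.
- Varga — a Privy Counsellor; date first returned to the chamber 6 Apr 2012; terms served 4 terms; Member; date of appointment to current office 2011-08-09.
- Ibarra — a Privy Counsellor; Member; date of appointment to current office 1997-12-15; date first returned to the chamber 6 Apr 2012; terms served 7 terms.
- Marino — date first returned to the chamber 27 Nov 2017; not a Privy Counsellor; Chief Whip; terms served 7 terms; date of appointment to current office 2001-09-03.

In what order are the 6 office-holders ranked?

Ivanova, Marino, Obi, Ibarra, Nguyen, Varga

By parliamentary office: Ivanova (Leader of the House); then Marino (Chief Whip); then Obi (Committee Chair); then Ibarra, Nguyen and Varga (Member).
Ibarra, Nguyen and Varga all have date first returned to the chamber 6 Apr 2012, so the next rule applies.
Among Ibarra, Nguyen and Varga, by terms served (higher first): Ibarra and Nguyen (7 terms) before Varga (4 terms).
Among Ibarra and Nguyen, alphabetically by surname: Ibarra before Nguyen.
Full order: Ivanova, Marino, Obi, Ibarra, Nguyen, Varga.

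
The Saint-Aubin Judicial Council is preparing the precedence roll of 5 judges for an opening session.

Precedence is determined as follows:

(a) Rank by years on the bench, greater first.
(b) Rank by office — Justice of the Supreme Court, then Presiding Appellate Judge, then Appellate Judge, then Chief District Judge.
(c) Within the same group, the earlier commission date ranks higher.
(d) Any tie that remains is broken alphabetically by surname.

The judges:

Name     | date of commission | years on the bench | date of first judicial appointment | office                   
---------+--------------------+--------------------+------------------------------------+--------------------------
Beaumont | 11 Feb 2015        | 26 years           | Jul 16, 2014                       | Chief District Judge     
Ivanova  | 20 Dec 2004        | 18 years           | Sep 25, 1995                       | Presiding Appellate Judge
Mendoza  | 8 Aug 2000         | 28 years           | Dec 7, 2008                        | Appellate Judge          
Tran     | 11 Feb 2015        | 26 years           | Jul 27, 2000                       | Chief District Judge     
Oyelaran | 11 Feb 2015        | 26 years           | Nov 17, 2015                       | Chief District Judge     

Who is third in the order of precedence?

Oyelaran

By years on the bench (higher first): Mendoza (28 years); then Beaumont, Oyelaran and Tran (each 26 years); then Ivanova (18 years).
Beaumont, Oyelaran and Tran are each Chief District Judge, so the next rule applies.
Beaumont, Oyelaran and Tran all have date of commission 11 Feb 2015, so the next rule applies.
Among Beaumont, Oyelaran and Tran, alphabetically by surname: Beaumont before Oyelaran before Tran.
Order: Mendoza, Beaumont, Oyelaran, Tran, Ivanova.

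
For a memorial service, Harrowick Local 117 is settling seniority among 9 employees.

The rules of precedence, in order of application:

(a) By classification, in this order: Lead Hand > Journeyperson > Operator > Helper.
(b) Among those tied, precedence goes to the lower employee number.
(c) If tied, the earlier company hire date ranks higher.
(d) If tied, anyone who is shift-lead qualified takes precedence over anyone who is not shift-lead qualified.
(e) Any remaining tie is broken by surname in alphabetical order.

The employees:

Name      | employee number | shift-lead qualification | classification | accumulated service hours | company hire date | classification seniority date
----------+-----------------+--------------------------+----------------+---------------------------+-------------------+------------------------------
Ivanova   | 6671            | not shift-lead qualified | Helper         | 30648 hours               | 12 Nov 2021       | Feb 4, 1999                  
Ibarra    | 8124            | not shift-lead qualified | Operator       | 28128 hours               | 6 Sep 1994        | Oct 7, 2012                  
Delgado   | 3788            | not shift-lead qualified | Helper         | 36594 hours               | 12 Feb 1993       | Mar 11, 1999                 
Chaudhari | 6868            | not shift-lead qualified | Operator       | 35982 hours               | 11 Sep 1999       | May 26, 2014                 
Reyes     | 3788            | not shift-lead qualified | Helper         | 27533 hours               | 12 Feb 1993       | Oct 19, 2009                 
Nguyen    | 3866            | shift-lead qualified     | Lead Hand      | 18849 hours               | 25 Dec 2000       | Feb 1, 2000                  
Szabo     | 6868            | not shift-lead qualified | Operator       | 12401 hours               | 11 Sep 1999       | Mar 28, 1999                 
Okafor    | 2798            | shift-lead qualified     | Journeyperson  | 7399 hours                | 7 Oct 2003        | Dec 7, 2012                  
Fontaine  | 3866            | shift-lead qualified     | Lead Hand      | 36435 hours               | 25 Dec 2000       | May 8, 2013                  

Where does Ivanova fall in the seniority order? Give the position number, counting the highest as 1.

9

By classification: Fontaine and Nguyen (Lead Hand); then Okafor (Journeyperson); then Chaudhari, Szabo and Ibarra (Operator); then Delgado, Reyes and Ivanova (Helper).
Fontaine and Nguyen both have employee number 3866, so the next rule applies.
Fontaine and Nguyen both have company hire date 25 Dec 2000, so the next rule applies.
Fontaine and Nguyen are each shift-lead qualified, so the next rule applies.
Among Fontaine and Nguyen, alphabetically by surname: Fontaine before Nguyen.
Among Chaudhari, Szabo and Ibarra, by employee number (lower first): Chaudhari and Szabo (6868) before Ibarra (8124).
Chaudhari and Szabo both have company hire date 11 Sep 1999, so the next rule applies.
Chaudhari and Szabo are each not shift-lead qualified, so the next rule applies.
Among Chaudhari and Szabo, alphabetically by surname: Chaudhari before Szabo.
Among Delgado, Reyes and Ivanova, by employee number (lower first): Delgado and Reyes (3788) before Ivanova (6671).
Delgado and Reyes both have company hire date 12 Feb 1993, so the next rule applies.
Delgado and Reyes are each not shift-lead qualified, so the next rule applies.
Among Delgado and Reyes, alphabetically by surname: Delgado before Reyes.
Order: Fontaine, Nguyen, Okafor, Chaudhari, Szabo, Ibarra, Delgado, Reyes, Ivanova. So position 9.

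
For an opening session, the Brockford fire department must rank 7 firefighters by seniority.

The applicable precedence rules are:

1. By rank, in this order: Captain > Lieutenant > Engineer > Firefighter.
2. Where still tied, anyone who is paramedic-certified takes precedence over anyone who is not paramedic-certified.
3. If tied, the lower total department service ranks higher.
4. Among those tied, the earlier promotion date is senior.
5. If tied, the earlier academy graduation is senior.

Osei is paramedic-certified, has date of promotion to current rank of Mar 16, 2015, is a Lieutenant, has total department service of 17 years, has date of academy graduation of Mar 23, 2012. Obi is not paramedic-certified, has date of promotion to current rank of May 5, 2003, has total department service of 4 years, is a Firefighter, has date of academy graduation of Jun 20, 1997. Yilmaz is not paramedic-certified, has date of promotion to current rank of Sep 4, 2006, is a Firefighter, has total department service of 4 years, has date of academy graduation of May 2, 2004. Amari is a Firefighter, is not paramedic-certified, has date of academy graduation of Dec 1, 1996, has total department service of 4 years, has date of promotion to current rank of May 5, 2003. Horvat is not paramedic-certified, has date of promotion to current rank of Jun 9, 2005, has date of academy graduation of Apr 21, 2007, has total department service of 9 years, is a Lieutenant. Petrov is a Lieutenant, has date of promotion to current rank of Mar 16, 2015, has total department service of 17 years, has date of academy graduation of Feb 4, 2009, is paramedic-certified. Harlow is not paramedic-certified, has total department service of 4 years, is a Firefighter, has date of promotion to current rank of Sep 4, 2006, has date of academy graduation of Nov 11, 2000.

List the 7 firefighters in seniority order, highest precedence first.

By rank: Petrov, Osei and Horvat (Lieutenant); then Amari, Obi, Harlow and Yilmaz (Firefighter).
Among Petrov, Osei and Horvat, paramedic-certified before not paramedic-certified: Petrov and Osei (paramedic-certified) before Horvat (not paramedic-certified).
Petrov and Osei both have total department service 17 years, so the next rule applies.
Petrov and Osei both have date of promotion to current rank Mar 16, 2015, so the next rule applies.
Among Petrov and Osei, by date of academy graduation (earlier first): Petrov (Feb 4, 2009) before Osei (Mar 23, 2012).
Amari, Obi, Harlow and Yilmaz are each not paramedic-certified, so the next rule applies.
Amari, Obi, Harlow and Yilmaz all have total department service 4 years, so the next rule applies.
Among Amari, Obi, Harlow and Yilmaz, by date of promotion to current rank (earlier first): Amari and Obi (May 5, 2003) before Harlow and Yilmaz (Sep 4, 2006).
Among Amari and Obi, by date of academy graduation (earlier first): Amari (Dec 1, 1996) before Obi (Jun 20, 1997).
Among Harlow and Yilmaz, by date of academy graduation (earlier first): Harlow (Nov 11, 2000) before Yilmaz (May 2, 2004).
Full order: Petrov, Osei, Horvat, Amari, Obi, Harlow, Yilmaz.

Petrov, Osei, Horvat, Amari, Obi, Harlow, Yilmaz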